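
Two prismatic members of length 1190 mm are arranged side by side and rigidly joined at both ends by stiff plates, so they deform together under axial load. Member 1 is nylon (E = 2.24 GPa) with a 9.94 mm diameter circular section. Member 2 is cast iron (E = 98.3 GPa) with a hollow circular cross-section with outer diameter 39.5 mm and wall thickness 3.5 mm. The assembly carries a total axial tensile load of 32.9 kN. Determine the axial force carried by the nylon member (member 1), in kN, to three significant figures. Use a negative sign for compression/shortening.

0.146 kN

A_1 = 77.6 mm².
A_2 = 395.8 mm².
Equal strain + equilibrium ⇒ each member carries load in proportion to AE: A₁E₁ = 173800 N, A₂E₂ = 38910000 N, ΣAE = 39080000 N.
F₁ = P·A₁E₁/ΣAE = 32900·173800/39080000 = 146.3 N.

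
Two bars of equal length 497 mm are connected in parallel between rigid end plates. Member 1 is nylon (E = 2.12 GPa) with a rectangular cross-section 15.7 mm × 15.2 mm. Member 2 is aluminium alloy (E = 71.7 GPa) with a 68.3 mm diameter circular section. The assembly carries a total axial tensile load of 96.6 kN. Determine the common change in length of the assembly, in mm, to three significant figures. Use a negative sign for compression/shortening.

A_1 = 238.6 mm².
A_2 = 3664 mm².
Equal strain + equilibrium ⇒ each member carries load in proportion to AE: A₁E₁ = 505900 N, A₂E₂ = 262700000 N, ΣAE = 263200000 N.
δ = PL/ΣAE = 96600·497/263200000 = 0.1824 mm.

0.182 mm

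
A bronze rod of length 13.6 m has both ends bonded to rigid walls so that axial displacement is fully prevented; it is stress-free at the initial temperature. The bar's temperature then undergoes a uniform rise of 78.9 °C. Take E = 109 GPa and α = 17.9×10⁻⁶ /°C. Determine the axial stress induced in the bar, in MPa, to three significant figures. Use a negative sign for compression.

Free thermal expansion αLΔT = 17.9e-6 · 13600 · 78.9 = 19.21 mm.
The walls impose strain ε = −(19.21)/13600 = -1.4123e-03; σ = Eε = 109000 · -1.4123e-03 = -153.9 MPa.

-154 MPa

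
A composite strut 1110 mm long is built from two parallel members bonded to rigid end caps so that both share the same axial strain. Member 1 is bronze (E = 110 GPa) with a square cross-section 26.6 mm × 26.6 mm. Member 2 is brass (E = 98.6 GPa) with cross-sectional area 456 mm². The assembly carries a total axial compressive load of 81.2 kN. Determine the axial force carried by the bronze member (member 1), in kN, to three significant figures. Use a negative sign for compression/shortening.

-51.5 kN

A_1 = 707.6 mm².
Equal strain + equilibrium ⇒ each member carries load in proportion to AE: A₁E₁ = 77830000 N, A₂E₂ = 44960000 N, ΣAE = 122800000 N.
F₁ = P·A₁E₁/ΣAE = -81200·77830000/122800000 = -51470 N.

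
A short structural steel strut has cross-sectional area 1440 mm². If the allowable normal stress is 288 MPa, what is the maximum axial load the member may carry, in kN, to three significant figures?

415 kN

P_max = σ_allow · A = 288 · 1440 = 414700 N = 414.7 kN.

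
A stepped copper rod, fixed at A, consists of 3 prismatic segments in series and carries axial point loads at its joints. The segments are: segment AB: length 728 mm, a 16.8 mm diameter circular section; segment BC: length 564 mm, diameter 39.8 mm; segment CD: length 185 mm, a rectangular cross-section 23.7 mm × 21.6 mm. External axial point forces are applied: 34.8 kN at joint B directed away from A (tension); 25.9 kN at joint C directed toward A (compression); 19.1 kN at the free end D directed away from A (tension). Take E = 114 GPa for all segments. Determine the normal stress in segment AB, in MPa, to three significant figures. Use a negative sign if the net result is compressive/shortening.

Internal axial forces (sectioning from the free end, tension +): N_CD = 19.1 kN, N_BC = -6.8 kN, N_AB = 28 kN.
A_AB = 221.7 mm².
σ_AB = N_AB/A_AB = 28000/221.7 = 126.3 MPa.

126 MPa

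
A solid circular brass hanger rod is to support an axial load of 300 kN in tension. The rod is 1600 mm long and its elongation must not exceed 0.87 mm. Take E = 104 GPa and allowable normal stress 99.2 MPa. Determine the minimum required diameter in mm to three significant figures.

82.2 mm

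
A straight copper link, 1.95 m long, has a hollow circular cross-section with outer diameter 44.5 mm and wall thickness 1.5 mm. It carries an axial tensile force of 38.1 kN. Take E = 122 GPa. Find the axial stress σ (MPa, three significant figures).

A = 202.6 mm².
σ = N/A = 38100/202.6 = 188 MPa.

188 MPa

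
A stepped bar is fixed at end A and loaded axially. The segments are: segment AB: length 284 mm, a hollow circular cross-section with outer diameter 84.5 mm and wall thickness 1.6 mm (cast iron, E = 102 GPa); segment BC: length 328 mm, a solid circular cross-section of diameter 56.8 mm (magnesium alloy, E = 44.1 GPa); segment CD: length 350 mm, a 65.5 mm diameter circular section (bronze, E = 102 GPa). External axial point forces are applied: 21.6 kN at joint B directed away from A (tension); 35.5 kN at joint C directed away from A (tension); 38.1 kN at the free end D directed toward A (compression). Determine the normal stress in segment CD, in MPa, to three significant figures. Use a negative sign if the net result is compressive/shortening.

Internal axial forces (sectioning from the free end, tension +): N_CD = -38.1 kN, N_BC = -2.6 kN, N_AB = 19 kN.
A_CD = 3370 mm².
σ_CD = N_CD/A_CD = -38100/3370 = -11.31 MPa.

-11.3 MPa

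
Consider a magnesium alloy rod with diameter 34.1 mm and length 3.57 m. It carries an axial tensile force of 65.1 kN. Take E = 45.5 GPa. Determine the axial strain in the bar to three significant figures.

0.00157

A = 913.3 mm².
σ = N/A = 71.28 MPa; ε = σ/E = 71.28/45500 = 1.567e-03.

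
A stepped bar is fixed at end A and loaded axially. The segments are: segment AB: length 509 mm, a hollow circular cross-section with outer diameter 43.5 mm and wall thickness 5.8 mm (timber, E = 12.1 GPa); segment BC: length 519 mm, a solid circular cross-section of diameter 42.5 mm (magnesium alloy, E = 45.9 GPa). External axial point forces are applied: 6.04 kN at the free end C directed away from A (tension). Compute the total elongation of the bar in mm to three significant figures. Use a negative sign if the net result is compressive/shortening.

0.418 mm

Internal axial forces (sectioning from the free end, tension +): N_BC = 6.04 kN, N_AB = 6.04 kN.
A_AB = 686.9 mm².
A_BC = 1419 mm².
δ_AB = 6040·509/(686.9·12100) = 0.3699 mm
δ_BC = 6040·519/(1419·45900) = 0.04814 mm
δ = Σδ_i = 0.418 mm.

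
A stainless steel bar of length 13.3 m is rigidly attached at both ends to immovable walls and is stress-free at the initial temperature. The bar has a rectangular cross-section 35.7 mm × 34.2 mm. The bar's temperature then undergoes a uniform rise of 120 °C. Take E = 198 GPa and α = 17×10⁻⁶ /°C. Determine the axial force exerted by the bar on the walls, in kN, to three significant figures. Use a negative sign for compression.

-493 kN

Free thermal expansion αLΔT = 17e-6 · 13300 · 120 = 27.13 mm.
The walls impose strain ε = −(27.13)/13300 = -2.0400e-03; σ = Eε = 198000 · -2.0400e-03 = -403.9 MPa.
Wall reaction R = σ·A = -403.9·1221 = -493200 N = -493.2 kN.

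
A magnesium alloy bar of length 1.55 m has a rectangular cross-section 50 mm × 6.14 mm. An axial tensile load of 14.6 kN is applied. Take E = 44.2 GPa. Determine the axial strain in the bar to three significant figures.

0.00108

A = 307 mm².
σ = N/A = 47.56 MPa; ε = σ/E = 47.56/44200 = 1.076e-03.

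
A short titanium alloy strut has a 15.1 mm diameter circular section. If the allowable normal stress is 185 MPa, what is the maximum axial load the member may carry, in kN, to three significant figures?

A = 179.1 mm².
P_max = σ_allow · A = 185 · 179.1 = 33130 N = 33.13 kN.

33.1 kN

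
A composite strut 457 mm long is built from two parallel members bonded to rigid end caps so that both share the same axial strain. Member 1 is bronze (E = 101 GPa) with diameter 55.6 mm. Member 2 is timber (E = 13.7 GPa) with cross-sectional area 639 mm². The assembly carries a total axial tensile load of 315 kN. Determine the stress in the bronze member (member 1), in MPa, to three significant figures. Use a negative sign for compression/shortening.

A_1 = 2428 mm².
Equal strain + equilibrium ⇒ each member carries load in proportion to AE: A₁E₁ = 245200000 N, A₂E₂ = 8754000 N, ΣAE = 254000000 N.
σ₁ = P·E₁/ΣAE = 315000·101000/254000000 = 125.3 MPa.

125 MPa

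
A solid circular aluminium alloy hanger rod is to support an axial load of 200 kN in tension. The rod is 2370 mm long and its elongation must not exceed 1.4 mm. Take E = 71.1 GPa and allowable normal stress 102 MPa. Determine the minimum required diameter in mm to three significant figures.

77.9 mm

Required area A ≥ P/σ_allow = 200000/102 = 1961 mm².
For a solid circular section, d ≥ √(4A/π) = 49.97 mm.
Elongation limit: A ≥ PL/(Eδ_allow) = 200000·2370/(71100·1.4) = 4762 mm² ⇒ d ≥ 77.87 mm.
The elongation limit governs.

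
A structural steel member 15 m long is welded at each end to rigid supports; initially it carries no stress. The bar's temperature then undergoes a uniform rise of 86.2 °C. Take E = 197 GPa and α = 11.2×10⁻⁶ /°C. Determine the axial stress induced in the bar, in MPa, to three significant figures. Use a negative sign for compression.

Free thermal expansion αLΔT = 11.2e-6 · 15000 · 86.2 = 14.48 mm.
The walls impose strain ε = −(14.48)/15000 = -9.6544e-04; σ = Eε = 197000 · -9.6544e-04 = -190.2 MPa.

-190 MPa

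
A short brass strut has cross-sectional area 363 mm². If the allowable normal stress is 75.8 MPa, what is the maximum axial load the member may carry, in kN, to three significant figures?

P_max = σ_allow · A = 75.8 · 363 = 27520 N = 27.52 kN.

27.5 kN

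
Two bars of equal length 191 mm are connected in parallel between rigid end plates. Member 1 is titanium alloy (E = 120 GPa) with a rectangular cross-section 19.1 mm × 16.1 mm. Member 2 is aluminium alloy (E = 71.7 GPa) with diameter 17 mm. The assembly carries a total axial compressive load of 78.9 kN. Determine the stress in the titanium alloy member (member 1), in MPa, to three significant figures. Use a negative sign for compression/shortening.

-178 MPa

A_1 = 307.5 mm².
A_2 = 227 mm².
Equal strain + equilibrium ⇒ each member carries load in proportion to AE: A₁E₁ = 36900000 N, A₂E₂ = 16270000 N, ΣAE = 53180000 N.
σ₁ = P·E₁/ΣAE = -78900·120000/53180000 = -178.1 MPa.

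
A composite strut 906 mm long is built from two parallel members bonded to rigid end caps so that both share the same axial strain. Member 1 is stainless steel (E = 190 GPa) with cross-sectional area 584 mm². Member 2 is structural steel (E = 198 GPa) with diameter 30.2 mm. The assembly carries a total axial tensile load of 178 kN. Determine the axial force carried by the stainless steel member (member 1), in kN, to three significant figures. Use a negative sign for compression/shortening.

A_2 = 716.3 mm².
Equal strain + equilibrium ⇒ each member carries load in proportion to AE: A₁E₁ = 111000000 N, A₂E₂ = 141800000 N, ΣAE = 252800000 N.
F₁ = P·A₁E₁/ΣAE = 178000·111000000/252800000 = 78130 N.

78.1 kN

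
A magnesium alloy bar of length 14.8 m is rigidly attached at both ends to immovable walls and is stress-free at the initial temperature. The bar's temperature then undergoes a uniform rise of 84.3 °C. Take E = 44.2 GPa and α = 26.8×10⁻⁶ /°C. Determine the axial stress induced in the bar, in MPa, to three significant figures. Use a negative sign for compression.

-99.9 MPa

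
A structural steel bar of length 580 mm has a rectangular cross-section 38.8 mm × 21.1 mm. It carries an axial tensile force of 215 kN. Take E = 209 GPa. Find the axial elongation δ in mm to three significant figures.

A = 818.7 mm².
δ_mech = NL/(AE) = 215000·580/(818.7·209000) = 0.7288 mm.

0.729 mm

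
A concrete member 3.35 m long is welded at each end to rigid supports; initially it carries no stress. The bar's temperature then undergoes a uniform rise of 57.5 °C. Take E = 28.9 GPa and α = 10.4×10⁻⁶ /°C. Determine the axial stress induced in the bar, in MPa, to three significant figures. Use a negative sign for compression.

-17.3 MPa

Free thermal expansion αLΔT = 10.4e-6 · 3350 · 57.5 = 2.003 mm.
The walls impose strain ε = −(2.003)/3350 = -5.9800e-04; σ = Eε = 28900 · -5.9800e-04 = -17.28 MPa.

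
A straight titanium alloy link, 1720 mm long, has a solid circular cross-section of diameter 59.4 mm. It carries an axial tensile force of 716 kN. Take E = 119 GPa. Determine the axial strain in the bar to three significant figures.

A = 2771 mm².
σ = N/A = 258.4 MPa; ε = σ/E = 258.4/119000 = 2.171e-03.

0.00217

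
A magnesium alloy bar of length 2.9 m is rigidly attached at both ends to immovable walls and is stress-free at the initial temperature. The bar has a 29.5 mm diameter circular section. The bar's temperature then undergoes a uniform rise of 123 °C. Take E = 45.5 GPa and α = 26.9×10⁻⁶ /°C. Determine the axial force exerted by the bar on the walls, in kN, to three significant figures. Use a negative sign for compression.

Free thermal expansion αLΔT = 26.9e-6 · 2900 · 123 = 9.595 mm.
The walls impose strain ε = −(9.595)/2900 = -3.3087e-03; σ = Eε = 45500 · -3.3087e-03 = -150.5 MPa.
Wall reaction R = σ·A = -150.5·683.5 = -102900 N = -102.9 kN.

-103 kN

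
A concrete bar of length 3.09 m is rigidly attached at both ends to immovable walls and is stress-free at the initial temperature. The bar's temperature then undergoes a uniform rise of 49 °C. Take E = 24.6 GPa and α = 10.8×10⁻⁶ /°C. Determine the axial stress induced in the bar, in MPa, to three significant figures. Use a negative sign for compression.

-13.0 MPa

Free thermal expansion αLΔT = 10.8e-6 · 3090 · 49 = 1.635 mm.
The walls impose strain ε = −(1.635)/3090 = -5.2920e-04; σ = Eε = 24600 · -5.2920e-04 = -13.02 MPa.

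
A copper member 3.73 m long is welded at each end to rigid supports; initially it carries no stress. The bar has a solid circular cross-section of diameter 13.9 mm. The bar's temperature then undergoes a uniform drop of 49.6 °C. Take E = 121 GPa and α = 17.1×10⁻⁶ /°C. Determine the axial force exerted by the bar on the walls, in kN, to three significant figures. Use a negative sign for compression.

15.6 kN

Free thermal expansion αLΔT = 17.1e-6 · 3730 · -49.6 = -3.164 mm.
The walls impose strain ε = −(-3.164)/3730 = 8.4816e-04; σ = Eε = 121000 · 8.4816e-04 = 102.6 MPa.
Wall reaction R = σ·A = 102.6·151.7 = 15570 N = 15.57 kN.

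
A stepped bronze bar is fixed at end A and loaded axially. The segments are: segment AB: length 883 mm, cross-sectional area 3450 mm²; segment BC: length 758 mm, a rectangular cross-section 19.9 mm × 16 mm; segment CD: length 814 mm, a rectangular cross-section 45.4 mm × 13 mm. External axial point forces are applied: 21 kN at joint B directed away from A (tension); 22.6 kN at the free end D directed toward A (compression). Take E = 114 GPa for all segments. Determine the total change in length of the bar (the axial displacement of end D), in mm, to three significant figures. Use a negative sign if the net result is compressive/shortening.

-0.749 mm

Internal axial forces (sectioning from the free end, tension +): N_CD = -22.6 kN, N_BC = -22.6 kN, N_AB = -1.6 kN.
A_BC = 318.4 mm².
A_CD = 590.2 mm².
δ_AB = -1600·883/(3450·114000) = -0.003592 mm
δ_BC = -22600·758/(318.4·114000) = -0.472 mm
δ_CD = -22600·814/(590.2·114000) = -0.2734 mm
δ = Σδ_i = -0.749 mm.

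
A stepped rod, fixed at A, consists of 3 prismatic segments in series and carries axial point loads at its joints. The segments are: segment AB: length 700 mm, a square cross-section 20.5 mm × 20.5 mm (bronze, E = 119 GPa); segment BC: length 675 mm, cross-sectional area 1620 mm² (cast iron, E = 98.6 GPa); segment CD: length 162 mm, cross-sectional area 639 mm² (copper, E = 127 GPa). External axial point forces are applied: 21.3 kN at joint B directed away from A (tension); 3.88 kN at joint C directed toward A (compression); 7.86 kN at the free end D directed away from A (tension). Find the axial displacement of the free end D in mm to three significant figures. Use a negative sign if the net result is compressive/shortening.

0.386 mm

Internal axial forces (sectioning from the free end, tension +): N_CD = 7.86 kN, N_BC = 3.98 kN, N_AB = 25.28 kN.
A_AB = 420.2 mm².
δ_AB = 25280·700/(420.2·119000) = 0.3539 mm
δ_BC = 3980·675/(1620·98600) = 0.01682 mm
δ_CD = 7860·162/(639·127000) = 0.01569 mm
δ = Σδ_i = 0.3864 mm.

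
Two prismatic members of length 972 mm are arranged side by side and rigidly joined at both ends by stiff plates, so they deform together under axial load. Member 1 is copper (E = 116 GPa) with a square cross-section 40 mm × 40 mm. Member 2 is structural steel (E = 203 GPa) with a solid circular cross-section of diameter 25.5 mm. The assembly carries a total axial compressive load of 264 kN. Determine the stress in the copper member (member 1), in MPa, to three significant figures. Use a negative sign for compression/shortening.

-106 MPa

A_1 = 1600 mm².
A_2 = 510.7 mm².
Equal strain + equilibrium ⇒ each member carries load in proportion to AE: A₁E₁ = 185600000 N, A₂E₂ = 103700000 N, ΣAE = 289300000 N.
σ₁ = P·E₁/ΣAE = -264000·116000/289300000 = -105.9 MPa.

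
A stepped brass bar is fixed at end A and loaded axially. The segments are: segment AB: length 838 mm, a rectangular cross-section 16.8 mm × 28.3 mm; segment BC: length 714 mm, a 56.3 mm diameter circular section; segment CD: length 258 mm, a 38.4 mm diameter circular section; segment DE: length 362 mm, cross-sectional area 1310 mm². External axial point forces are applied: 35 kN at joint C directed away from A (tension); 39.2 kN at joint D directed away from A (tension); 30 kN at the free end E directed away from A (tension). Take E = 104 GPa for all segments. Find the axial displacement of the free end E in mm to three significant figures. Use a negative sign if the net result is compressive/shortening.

2.28 mm

Internal axial forces (sectioning from the free end, tension +): N_DE = 30 kN, N_CD = 69.2 kN, N_BC = 104.2 kN, N_AB = 104.2 kN.
A_AB = 475.4 mm².
A_BC = 2489 mm².
A_CD = 1158 mm².
δ_AB = 104200·838/(475.4·104000) = 1.766 mm
δ_BC = 104200·714/(2489·104000) = 0.2874 mm
δ_CD = 69200·258/(1158·104000) = 0.1482 mm
δ_DE = 30000·362/(1310·104000) = 0.07971 mm
δ = Σδ_i = 2.281 mm.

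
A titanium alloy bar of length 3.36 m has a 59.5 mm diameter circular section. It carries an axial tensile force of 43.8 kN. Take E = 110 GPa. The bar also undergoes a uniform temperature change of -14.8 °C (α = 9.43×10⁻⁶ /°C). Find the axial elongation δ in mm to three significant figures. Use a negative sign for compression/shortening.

A = 2781 mm².
δ_mech = NL/(AE) = 43800·3360/(2781·110000) = 0.4812 mm.
δ_thermal = αLΔT = 9.43e-6·3360·-14.8 = -0.4689 mm.
δ = δ_mech + δ_thermal = 0.01223 mm.

0.0122 mm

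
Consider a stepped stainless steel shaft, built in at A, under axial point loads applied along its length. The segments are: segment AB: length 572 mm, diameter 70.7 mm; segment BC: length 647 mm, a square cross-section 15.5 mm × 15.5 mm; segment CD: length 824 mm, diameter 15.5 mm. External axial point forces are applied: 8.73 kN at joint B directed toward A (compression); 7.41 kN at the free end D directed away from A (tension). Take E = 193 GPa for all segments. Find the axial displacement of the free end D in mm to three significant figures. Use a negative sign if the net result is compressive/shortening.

Internal axial forces (sectioning from the free end, tension +): N_CD = 7.41 kN, N_BC = 7.41 kN, N_AB = -1.32 kN.
A_AB = 3926 mm².
A_BC = 240.2 mm².
A_CD = 188.7 mm².
δ_AB = -1320·572/(3926·193000) = -0.0009965 mm
δ_BC = 7410·647/(240.2·193000) = 0.1034 mm
δ_CD = 7410·824/(188.7·193000) = 0.1677 mm
δ = Σδ_i = 0.2701 mm.

0.270 mm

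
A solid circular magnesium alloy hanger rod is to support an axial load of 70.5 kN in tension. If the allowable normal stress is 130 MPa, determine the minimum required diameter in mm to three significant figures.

Required area A ≥ P/σ_allow = 70500/130 = 542.3 mm².
For a solid circular section, d ≥ √(4A/π) = 26.28 mm.

26.3 mm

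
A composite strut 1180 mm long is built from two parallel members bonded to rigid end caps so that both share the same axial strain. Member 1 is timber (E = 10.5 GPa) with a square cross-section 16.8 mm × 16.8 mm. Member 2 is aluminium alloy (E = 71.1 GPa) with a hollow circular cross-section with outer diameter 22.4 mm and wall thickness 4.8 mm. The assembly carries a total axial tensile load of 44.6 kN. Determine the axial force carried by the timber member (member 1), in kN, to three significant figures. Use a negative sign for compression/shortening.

A_1 = 282.2 mm².
A_2 = 265.4 mm².
Equal strain + equilibrium ⇒ each member carries load in proportion to AE: A₁E₁ = 2964000 N, A₂E₂ = 18870000 N, ΣAE = 21830000 N.
F₁ = P·A₁E₁/ΣAE = 44600·2964000/21830000 = 6054 N.

6.05 kN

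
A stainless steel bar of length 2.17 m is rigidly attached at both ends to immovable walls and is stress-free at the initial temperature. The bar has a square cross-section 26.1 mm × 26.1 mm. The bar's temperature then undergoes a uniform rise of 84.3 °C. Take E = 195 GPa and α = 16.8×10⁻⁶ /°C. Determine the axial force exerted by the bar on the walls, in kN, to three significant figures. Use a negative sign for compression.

Free thermal expansion αLΔT = 16.8e-6 · 2170 · 84.3 = 3.073 mm.
The walls impose strain ε = −(3.073)/2170 = -1.4162e-03; σ = Eε = 195000 · -1.4162e-03 = -276.2 MPa.
Wall reaction R = σ·A = -276.2·681.2 = -188100 N = -188.1 kN.

-188 kN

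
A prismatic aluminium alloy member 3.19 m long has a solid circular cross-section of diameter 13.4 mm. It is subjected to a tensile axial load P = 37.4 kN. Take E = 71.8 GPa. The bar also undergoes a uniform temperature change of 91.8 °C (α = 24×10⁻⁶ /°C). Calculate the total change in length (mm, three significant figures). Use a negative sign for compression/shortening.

A = 141 mm².
δ_mech = NL/(AE) = 37400·3190/(141·71800) = 11.78 mm.
δ_thermal = αLΔT = 24e-6·3190·91.8 = 7.028 mm.
δ = δ_mech + δ_thermal = 18.81 mm.

18.8 mm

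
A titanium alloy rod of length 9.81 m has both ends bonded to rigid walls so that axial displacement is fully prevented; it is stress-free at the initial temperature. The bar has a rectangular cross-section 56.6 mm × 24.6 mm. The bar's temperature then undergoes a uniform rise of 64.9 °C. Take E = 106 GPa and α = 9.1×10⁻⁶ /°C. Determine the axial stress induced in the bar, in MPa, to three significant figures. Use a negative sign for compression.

-62.6 MPa

Free thermal expansion αLΔT = 9.1e-6 · 9810 · 64.9 = 5.794 mm.
The walls impose strain ε = −(5.794)/9810 = -5.9059e-04; σ = Eε = 106000 · -5.9059e-04 = -62.6 MPa.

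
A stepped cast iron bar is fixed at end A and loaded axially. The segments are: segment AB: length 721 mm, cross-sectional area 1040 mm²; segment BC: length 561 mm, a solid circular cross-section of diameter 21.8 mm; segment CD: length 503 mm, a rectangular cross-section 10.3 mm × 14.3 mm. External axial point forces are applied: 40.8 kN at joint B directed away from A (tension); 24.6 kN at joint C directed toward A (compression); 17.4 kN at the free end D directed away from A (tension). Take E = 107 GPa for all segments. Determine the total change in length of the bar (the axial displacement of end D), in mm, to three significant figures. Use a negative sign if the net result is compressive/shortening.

Internal axial forces (sectioning from the free end, tension +): N_CD = 17.4 kN, N_BC = -7.2 kN, N_AB = 33.6 kN.
A_BC = 373.3 mm².
A_CD = 147.3 mm².
δ_AB = 33600·721/(1040·107000) = 0.2177 mm
δ_BC = -7200·561/(373.3·107000) = -0.1011 mm
δ_CD = 17400·503/(147.3·107000) = 0.5553 mm
δ = Σδ_i = 0.6719 mm.

0.672 mm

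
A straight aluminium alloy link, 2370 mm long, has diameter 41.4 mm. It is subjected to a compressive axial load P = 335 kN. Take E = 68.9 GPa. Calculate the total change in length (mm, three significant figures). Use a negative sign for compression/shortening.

-8.56 mm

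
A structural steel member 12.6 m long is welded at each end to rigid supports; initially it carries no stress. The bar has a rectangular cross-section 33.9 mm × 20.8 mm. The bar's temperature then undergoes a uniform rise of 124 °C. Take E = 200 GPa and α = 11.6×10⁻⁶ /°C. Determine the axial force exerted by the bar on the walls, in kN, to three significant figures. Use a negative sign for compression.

-203 kN

Free thermal expansion αLΔT = 11.6e-6 · 12600 · 124 = 18.12 mm.
The walls impose strain ε = −(18.12)/12600 = -1.4384e-03; σ = Eε = 200000 · -1.4384e-03 = -287.7 MPa.
Wall reaction R = σ·A = -287.7·705.1 = -202800 N = -202.8 kN.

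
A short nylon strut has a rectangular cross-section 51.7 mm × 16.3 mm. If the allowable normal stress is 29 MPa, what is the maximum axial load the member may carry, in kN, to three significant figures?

A = 842.7 mm².
P_max = σ_allow · A = 29 · 842.7 = 24440 N = 24.44 kN.

24.4 kN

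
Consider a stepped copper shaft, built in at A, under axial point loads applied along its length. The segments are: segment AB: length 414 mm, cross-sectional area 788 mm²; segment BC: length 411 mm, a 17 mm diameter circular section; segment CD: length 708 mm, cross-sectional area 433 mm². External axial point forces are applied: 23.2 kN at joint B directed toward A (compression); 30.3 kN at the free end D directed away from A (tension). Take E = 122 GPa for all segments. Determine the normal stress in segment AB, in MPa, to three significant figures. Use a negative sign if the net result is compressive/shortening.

Internal axial forces (sectioning from the free end, tension +): N_CD = 30.3 kN, N_BC = 30.3 kN, N_AB = 7.1 kN.
σ_AB = N_AB/A_AB = 7100/788 = 9.01 MPa.

9.01 MPa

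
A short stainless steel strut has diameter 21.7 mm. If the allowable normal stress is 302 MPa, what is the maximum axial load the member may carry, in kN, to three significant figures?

112 kN

A = 369.8 mm².
P_max = σ_allow · A = 302 · 369.8 = 111700 N = 111.7 kN.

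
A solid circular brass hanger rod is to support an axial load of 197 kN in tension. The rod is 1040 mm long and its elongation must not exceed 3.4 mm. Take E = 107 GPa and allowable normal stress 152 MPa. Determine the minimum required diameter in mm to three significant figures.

40.6 mm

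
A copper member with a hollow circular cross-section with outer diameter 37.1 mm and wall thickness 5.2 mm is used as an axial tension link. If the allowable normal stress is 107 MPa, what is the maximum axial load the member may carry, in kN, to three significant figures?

A = 521.1 mm².
P_max = σ_allow · A = 107 · 521.1 = 55760 N = 55.76 kN.

55.8 kN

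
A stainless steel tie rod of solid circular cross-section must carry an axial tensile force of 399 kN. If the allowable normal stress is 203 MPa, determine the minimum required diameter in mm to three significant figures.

50.0 mm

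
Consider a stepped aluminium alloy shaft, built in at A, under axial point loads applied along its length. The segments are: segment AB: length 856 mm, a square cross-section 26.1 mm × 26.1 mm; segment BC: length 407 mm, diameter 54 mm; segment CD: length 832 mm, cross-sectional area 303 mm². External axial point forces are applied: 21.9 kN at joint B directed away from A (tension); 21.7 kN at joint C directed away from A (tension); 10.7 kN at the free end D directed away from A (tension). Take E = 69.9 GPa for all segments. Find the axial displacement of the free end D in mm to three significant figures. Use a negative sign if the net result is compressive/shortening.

Internal axial forces (sectioning from the free end, tension +): N_CD = 10.7 kN, N_BC = 32.4 kN, N_AB = 54.3 kN.
A_AB = 681.2 mm².
A_BC = 2290 mm².
δ_AB = 54300·856/(681.2·69900) = 0.9761 mm
δ_BC = 32400·407/(2290·69900) = 0.08237 mm
δ_CD = 10700·832/(303·69900) = 0.4203 mm
δ = Σδ_i = 1.479 mm.

1.48 mm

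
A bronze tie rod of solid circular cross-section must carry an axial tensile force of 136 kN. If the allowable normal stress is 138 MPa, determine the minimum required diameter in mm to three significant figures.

Required area A ≥ P/σ_allow = 136000/138 = 985.5 mm².
For a solid circular section, d ≥ √(4A/π) = 35.42 mm.

35.4 mm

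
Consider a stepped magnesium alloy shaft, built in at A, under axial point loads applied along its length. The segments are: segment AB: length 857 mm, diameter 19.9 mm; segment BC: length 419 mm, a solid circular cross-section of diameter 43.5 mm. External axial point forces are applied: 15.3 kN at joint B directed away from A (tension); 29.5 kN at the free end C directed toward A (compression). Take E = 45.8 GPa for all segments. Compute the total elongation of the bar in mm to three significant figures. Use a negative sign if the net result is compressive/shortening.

Internal axial forces (sectioning from the free end, tension +): N_BC = -29.5 kN, N_AB = -14.2 kN.
A_AB = 311 mm².
A_BC = 1486 mm².
δ_AB = -14200·857/(311·45800) = -0.8543 mm
δ_BC = -29500·419/(1486·45800) = -0.1816 mm
δ = Σδ_i = -1.036 mm.

-1.04 mm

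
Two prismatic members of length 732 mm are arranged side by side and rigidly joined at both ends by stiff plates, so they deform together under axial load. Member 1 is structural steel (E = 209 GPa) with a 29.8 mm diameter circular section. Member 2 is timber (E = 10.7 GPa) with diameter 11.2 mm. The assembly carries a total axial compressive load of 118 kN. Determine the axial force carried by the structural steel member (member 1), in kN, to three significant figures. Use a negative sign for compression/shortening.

A_1 = 697.5 mm².
A_2 = 98.52 mm².
Equal strain + equilibrium ⇒ each member carries load in proportion to AE: A₁E₁ = 145800000 N, A₂E₂ = 1054000 N, ΣAE = 146800000 N.
F₁ = P·A₁E₁/ΣAE = -118000·145800000/146800000 = -117200 N.

-117 kN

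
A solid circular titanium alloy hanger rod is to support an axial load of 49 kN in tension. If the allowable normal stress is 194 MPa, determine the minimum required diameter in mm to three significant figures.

17.9 mm

Required area A ≥ P/σ_allow = 49000/194 = 252.6 mm².
For a solid circular section, d ≥ √(4A/π) = 17.93 mm.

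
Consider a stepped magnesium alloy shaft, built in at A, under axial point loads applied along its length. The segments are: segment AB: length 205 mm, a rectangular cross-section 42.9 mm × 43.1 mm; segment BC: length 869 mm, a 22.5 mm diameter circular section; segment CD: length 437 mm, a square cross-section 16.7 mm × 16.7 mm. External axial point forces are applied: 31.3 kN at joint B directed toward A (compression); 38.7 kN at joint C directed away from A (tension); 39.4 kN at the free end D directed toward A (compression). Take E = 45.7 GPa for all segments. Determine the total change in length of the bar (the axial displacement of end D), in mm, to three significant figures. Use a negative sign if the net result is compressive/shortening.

-1.46 mm

Internal axial forces (sectioning from the free end, tension +): N_CD = -39.4 kN, N_BC = -0.7 kN, N_AB = -32 kN.
A_AB = 1849 mm².
A_BC = 397.6 mm².
A_CD = 278.9 mm².
δ_AB = -32000·205/(1849·45700) = -0.07763 mm
δ_BC = -700·869/(397.6·45700) = -0.03348 mm
δ_CD = -39400·437/(278.9·45700) = -1.351 mm
δ = Σδ_i = -1.462 mm.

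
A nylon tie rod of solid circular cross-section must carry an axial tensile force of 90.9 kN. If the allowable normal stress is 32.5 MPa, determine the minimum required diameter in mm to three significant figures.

59.7 mm

Required area A ≥ P/σ_allow = 90900/32.5 = 2797 mm².
For a solid circular section, d ≥ √(4A/π) = 59.68 mm.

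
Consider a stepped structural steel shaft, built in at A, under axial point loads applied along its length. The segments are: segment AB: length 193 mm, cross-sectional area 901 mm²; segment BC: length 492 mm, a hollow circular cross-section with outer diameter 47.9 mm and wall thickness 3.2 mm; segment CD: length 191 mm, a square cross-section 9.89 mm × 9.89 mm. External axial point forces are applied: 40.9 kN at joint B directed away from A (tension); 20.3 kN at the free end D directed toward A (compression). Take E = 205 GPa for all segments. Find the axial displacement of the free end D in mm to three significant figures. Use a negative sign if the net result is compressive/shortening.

Internal axial forces (sectioning from the free end, tension +): N_CD = -20.3 kN, N_BC = -20.3 kN, N_AB = 20.6 kN.
A_BC = 449.4 mm².
A_CD = 97.81 mm².
δ_AB = 20600·193/(901·205000) = 0.02153 mm
δ_BC = -20300·492/(449.4·205000) = -0.1084 mm
δ_CD = -20300·191/(97.81·205000) = -0.1934 mm
δ = Σδ_i = -0.2803 mm.

-0.280 mm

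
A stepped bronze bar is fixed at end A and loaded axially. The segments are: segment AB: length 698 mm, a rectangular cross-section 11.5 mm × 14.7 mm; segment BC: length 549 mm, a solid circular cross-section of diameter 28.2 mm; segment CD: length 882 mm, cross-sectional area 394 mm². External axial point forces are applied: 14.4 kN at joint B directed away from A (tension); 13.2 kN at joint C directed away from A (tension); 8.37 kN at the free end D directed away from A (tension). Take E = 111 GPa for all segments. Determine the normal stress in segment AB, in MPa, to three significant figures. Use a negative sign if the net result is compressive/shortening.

Internal axial forces (sectioning from the free end, tension +): N_CD = 8.37 kN, N_BC = 21.57 kN, N_AB = 35.97 kN.
A_AB = 169 mm².
σ_AB = N_AB/A_AB = 35970/169 = 212.8 MPa.

213 MPa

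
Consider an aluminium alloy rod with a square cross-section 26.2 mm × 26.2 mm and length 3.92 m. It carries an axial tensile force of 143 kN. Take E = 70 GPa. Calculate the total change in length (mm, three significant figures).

A = 686.4 mm².
δ_mech = NL/(AE) = 143000·3920/(686.4·70000) = 11.67 mm.

11.7 mm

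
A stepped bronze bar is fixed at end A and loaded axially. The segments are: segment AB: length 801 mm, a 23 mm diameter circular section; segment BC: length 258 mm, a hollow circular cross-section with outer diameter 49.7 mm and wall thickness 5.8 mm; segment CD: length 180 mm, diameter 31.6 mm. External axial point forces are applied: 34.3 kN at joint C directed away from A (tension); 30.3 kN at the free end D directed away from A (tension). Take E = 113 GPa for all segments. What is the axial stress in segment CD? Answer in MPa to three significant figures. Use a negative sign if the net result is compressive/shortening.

38.6 MPa

Internal axial forces (sectioning from the free end, tension +): N_CD = 30.3 kN, N_BC = 64.6 kN, N_AB = 64.6 kN.
A_CD = 784.3 mm².
σ_CD = N_CD/A_CD = 30300/784.3 = 38.63 MPa.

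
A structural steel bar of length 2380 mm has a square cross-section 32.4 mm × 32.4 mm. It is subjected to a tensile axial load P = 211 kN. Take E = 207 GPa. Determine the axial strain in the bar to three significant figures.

9.71e-04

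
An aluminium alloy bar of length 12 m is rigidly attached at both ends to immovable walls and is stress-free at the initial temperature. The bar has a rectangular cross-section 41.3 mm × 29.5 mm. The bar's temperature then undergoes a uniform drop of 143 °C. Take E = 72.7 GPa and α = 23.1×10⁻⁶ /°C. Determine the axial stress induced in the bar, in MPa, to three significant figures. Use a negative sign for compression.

240 MPa

Free thermal expansion αLΔT = 23.1e-6 · 12000 · -143 = -39.64 mm.
The walls impose strain ε = −(-39.64)/12000 = 3.3033e-03; σ = Eε = 72700 · 3.3033e-03 = 240.1 MPa.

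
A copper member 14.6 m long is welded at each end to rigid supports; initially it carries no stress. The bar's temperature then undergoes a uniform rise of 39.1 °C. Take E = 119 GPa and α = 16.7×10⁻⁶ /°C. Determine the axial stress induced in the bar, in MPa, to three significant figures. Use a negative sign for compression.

-77.7 MPa

Free thermal expansion αLΔT = 16.7e-6 · 14600 · 39.1 = 9.533 mm.
The walls impose strain ε = −(9.533)/14600 = -6.5297e-04; σ = Eε = 119000 · -6.5297e-04 = -77.7 MPa.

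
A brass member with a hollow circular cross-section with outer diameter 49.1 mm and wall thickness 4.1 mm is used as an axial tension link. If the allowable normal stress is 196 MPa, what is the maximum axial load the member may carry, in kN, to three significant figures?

114 kN

A = 579.6 mm².
P_max = σ_allow · A = 196 · 579.6 = 113600 N = 113.6 kN.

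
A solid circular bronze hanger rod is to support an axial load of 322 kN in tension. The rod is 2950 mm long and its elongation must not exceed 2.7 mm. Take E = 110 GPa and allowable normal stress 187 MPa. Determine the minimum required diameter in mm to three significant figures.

63.8 mm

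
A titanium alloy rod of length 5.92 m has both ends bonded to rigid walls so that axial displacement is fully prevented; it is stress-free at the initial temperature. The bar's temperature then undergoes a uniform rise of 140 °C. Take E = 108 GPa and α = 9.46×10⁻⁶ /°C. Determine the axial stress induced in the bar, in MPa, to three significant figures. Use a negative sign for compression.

Free thermal expansion αLΔT = 9.46e-6 · 5920 · 140 = 7.84 mm.
The walls impose strain ε = −(7.84)/5920 = -1.3244e-03; σ = Eε = 108000 · -1.3244e-03 = -143 MPa.

-143 MPa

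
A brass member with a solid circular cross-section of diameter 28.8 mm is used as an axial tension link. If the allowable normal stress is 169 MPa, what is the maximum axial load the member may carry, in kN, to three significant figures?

110 kN

A = 651.4 mm².
P_max = σ_allow · A = 169 · 651.4 = 110100 N = 110.1 kN.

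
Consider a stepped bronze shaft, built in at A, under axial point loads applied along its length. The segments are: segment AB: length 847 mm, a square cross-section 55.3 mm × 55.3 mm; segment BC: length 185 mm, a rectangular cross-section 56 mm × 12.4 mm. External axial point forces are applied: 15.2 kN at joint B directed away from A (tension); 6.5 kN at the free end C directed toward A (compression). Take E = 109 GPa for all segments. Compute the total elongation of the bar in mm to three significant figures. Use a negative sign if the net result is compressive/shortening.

0.00622 mm

Internal axial forces (sectioning from the free end, tension +): N_BC = -6.5 kN, N_AB = 8.7 kN.
A_AB = 3058 mm².
A_BC = 694.4 mm².
δ_AB = 8700·847/(3058·109000) = 0.02211 mm
δ_BC = -6500·185/(694.4·109000) = -0.01589 mm
δ = Σδ_i = 0.00622 mm.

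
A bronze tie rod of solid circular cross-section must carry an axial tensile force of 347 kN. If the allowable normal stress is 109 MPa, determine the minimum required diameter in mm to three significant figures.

63.7 mm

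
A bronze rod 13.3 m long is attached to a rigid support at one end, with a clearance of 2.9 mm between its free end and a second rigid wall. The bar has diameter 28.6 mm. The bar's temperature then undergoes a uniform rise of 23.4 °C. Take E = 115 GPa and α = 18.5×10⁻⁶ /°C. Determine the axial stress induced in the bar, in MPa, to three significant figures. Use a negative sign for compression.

-24.7 MPa

Free thermal expansion αLΔT = 18.5e-6 · 13300 · 23.4 = 5.758 mm.
The walls engage after the gap closes; constrained expansion = 5.758 − 2.9 = 2.858 mm.
The walls impose strain ε = −(2.858)/13300 = -2.1485e-04; σ = Eε = 115000 · -2.1485e-04 = -24.71 MPa.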